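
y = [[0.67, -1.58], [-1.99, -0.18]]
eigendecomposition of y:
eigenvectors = [[0.75, 0.57], [-0.66, 0.82]]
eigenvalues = [2.07, -1.58]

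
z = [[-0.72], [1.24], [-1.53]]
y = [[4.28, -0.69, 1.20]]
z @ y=[[-3.08,0.50,-0.86],[5.31,-0.86,1.49],[-6.55,1.06,-1.84]]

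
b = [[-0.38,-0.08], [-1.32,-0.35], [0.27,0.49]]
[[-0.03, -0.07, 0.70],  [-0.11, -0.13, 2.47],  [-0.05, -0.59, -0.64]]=b @[[0.13, 0.49, -1.78], [-0.18, -1.48, -0.33]]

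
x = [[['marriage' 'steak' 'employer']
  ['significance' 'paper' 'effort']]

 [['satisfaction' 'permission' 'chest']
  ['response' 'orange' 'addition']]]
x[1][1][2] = 'addition'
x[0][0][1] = 'steak'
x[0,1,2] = 'effort'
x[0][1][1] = 'paper'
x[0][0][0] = 'marriage'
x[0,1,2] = 'effort'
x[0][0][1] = 'steak'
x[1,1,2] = 'addition'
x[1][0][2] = 'chest'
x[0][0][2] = 'employer'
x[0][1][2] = 'effort'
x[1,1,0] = 'response'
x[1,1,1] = 'orange'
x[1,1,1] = 'orange'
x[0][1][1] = 'paper'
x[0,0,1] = 'steak'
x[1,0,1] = 'permission'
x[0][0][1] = 'steak'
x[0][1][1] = 'paper'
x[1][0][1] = 'permission'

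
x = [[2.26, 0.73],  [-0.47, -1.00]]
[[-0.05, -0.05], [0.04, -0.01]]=x @ [[-0.01, -0.03], [-0.04, 0.02]]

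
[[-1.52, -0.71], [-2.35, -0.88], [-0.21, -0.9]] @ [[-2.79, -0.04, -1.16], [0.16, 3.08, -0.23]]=[[4.13, -2.13, 1.93], [6.42, -2.62, 2.93], [0.44, -2.76, 0.45]]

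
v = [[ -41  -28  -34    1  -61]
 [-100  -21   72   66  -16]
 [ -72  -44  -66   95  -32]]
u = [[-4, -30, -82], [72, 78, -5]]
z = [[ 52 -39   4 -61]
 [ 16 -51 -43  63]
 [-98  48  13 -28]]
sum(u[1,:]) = 145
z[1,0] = 16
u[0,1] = -30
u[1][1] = 78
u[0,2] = -82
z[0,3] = -61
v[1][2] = 72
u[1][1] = 78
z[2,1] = 48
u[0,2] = -82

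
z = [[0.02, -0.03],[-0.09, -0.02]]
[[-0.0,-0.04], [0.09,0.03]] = z @ [[-0.83, -0.55], [-0.55, 0.83]]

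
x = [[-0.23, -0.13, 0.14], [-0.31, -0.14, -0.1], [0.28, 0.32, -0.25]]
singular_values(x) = [0.63, 0.25, 0.06]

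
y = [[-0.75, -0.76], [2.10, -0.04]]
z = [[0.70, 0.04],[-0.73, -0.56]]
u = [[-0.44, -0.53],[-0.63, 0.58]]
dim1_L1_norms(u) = [0.97, 1.21]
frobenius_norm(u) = 1.10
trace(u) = 0.14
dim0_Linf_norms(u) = [0.63, 0.58]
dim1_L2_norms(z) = [0.7, 0.92]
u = z @ y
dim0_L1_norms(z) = [1.43, 0.6]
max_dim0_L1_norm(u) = 1.11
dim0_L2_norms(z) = [1.01, 0.56]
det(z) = -0.36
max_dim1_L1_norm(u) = 1.21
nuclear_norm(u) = 1.54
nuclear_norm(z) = 1.44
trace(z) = 0.14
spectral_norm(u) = 0.86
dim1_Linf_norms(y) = [0.76, 2.1]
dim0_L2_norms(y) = [2.23, 0.76]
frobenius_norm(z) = 1.16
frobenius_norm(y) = 2.36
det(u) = -0.59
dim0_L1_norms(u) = [1.07, 1.11]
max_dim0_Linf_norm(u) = 0.63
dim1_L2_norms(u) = [0.69, 0.86]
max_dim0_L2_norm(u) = 0.79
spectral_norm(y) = 2.24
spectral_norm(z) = 1.11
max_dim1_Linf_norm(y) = 2.1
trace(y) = -0.79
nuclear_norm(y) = 2.97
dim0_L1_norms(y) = [2.85, 0.8]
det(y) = 1.63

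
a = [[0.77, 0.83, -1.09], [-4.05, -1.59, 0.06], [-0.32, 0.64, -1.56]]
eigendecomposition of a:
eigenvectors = [[-0.33+0.00j, (0.08+0.27j), 0.08-0.27j], [0.85+0.00j, (-0.85+0j), -0.85-0.00j], [0.42+0.00j, (-0.18+0.4j), -0.18-0.40j]]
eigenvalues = [0j, (-1.19+1.27j), (-1.19-1.27j)]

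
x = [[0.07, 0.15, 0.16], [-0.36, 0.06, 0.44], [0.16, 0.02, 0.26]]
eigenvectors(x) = [[(-0.04-0.43j), (-0.04+0.43j), (0.55+0j)], [0.88+0.00j, (0.88-0j), (0.39+0j)], [(-0.16+0.12j), -0.16-0.12j, (0.74+0j)]]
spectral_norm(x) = 0.60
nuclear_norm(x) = 1.04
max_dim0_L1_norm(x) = 0.86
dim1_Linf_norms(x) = [0.16, 0.44, 0.26]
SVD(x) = [[0.22,  -0.51,  -0.83],[0.94,  0.33,  0.04],[0.26,  -0.80,  0.55]] @ diag([0.5957821113607246, 0.3240289066356271, 0.11596957983487492]) @ [[-0.48, 0.16, 0.87], [-0.87, -0.22, -0.44], [0.12, -0.96, 0.24]]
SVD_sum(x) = [[-0.06,0.02,0.11],[-0.27,0.09,0.49],[-0.07,0.02,0.13]] + [[0.14, 0.04, 0.07], [-0.09, -0.02, -0.05], [0.22, 0.06, 0.11]] + [[-0.01, 0.09, -0.02], [0.00, -0.0, 0.00], [0.01, -0.06, 0.02]]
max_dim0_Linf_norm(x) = 0.44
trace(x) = 0.39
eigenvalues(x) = [0.24j, -0.24j, (0.39+0j)]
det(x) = 0.02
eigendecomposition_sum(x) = [[0.1j, (0.05-0.01j), -0.03-0.07j], [(-0.2-0.01j), (0.02+0.11j), 0.14-0.05j], [(0.04-0.03j), (-0.02-0.02j), -0.02+0.03j]] + [[-0.1j, (0.05+0.01j), -0.03+0.07j], [-0.20+0.01j, (0.02-0.11j), 0.14+0.05j], [(0.04+0.03j), (-0.02+0.02j), -0.02-0.03j]] + [[(0.06-0j), (0.04+0j), (0.22+0j)], [0.04-0.00j, (0.03+0j), 0.15+0.00j], [(0.08-0j), (0.06+0j), 0.30+0.00j]]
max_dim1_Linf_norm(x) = 0.44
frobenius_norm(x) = 0.69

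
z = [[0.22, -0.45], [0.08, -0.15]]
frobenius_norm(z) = 0.53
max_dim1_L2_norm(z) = 0.5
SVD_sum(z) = [[0.22, -0.45], [0.08, -0.15]] + [[-0.00, -0.00], [0.0, 0.0]]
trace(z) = 0.07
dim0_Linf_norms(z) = [0.22, 0.45]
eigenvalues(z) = [(0.04+0.04j), (0.04-0.04j)]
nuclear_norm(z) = 0.53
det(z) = 0.00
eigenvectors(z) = [[(0.92+0j), (0.92-0j)], [(0.38-0.09j), 0.38+0.09j]]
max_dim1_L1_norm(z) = 0.67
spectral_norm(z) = 0.53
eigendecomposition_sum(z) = [[(0.11-0.06j),(-0.23+0.19j)], [0.04-0.03j,-0.07+0.10j]] + [[(0.11+0.06j), (-0.23-0.19j)],  [0.04+0.03j, (-0.08-0.1j)]]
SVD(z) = [[-0.95, -0.32], [-0.32, 0.95]] @ diag([0.5289308371314958, 0.00567181905345062]) @ [[-0.44, 0.90], [0.9, 0.44]]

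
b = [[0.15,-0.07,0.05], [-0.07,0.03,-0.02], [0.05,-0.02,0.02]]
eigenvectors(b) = [[0.87, -0.48, -0.1], [-0.4, -0.81, 0.43], [0.29, 0.34, 0.90]]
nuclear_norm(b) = 0.21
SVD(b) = [[-0.87, -0.1, 0.48], [0.4, 0.43, 0.81], [-0.29, 0.9, -0.34]] @ diag([0.19841178755915503, 0.004762818114859298, 0.003174605674014374]) @ [[-0.87, 0.4, -0.29], [-0.10, 0.43, 0.9], [-0.48, -0.81, 0.34]]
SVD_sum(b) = [[0.15, -0.07, 0.05], [-0.07, 0.03, -0.02], [0.05, -0.02, 0.02]] + [[0.00, -0.0, -0.00], [-0.0, 0.00, 0.0], [-0.0, 0.00, 0.0]] + [[-0.0, -0.0, 0.00], [-0.0, -0.00, 0.0], [0.0, 0.00, -0.00]]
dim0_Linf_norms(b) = [0.15, 0.07, 0.05]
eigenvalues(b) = [0.2, -0.0, 0.0]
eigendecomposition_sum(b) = [[0.15, -0.07, 0.05], [-0.07, 0.03, -0.02], [0.05, -0.02, 0.02]] + [[-0.00,-0.00,0.0], [-0.0,-0.0,0.00], [0.0,0.0,-0.00]] + [[0.00,-0.00,-0.0], [-0.00,0.00,0.0], [-0.00,0.0,0.0]]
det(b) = -0.00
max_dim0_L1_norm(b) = 0.27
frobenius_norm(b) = 0.20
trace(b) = 0.20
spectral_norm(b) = 0.20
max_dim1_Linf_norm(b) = 0.15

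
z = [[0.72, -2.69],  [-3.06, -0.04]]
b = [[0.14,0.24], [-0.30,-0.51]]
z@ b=[[0.91, 1.54], [-0.42, -0.71]]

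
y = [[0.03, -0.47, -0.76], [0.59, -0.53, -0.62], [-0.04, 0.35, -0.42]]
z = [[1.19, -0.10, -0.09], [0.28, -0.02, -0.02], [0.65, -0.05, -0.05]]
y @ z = [[-0.59, 0.04, 0.04],[0.15, -0.02, -0.01],[-0.22, 0.02, 0.02]]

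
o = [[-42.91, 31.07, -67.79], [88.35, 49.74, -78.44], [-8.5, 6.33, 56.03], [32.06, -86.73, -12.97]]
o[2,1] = 6.33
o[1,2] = -78.44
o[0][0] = -42.91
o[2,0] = -8.5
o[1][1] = 49.74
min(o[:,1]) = -86.73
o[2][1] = 6.33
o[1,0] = 88.35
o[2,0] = -8.5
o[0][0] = -42.91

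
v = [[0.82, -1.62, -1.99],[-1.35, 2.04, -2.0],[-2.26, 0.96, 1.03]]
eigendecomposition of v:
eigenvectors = [[-0.73+0.00j, (-0.57-0.09j), (-0.57+0.09j)], [-0.52+0.00j, (-0.19+0.44j), -0.19-0.44j], [(-0.44+0j), (0.66+0j), 0.66-0.00j]]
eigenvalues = [(-1.55+0j), (2.72+0.95j), (2.72-0.95j)]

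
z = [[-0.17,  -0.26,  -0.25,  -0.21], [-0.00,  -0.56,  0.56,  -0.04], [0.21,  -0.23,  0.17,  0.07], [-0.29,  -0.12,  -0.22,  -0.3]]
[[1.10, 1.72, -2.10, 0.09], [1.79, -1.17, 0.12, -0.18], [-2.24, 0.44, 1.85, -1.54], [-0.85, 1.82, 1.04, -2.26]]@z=[[-0.65, -0.78, 0.31, -0.47], [-0.23, 0.18, -1.04, -0.27], [1.22, 0.10, 1.46, 1.04], [1.02, -0.77, 1.91, 0.86]]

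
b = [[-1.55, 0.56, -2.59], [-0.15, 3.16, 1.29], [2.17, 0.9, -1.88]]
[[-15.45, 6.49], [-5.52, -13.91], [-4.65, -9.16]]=b @ [[2.47, -3.60], [-3.18, -4.07], [3.80, -1.23]]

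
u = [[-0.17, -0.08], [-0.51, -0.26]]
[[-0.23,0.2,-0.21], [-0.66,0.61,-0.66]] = u @ [[1.71, -1.00, 0.31], [-0.81, -0.39, 1.93]]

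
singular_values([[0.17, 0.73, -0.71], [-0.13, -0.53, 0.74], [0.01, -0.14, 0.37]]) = [1.43, 0.19, 0.03]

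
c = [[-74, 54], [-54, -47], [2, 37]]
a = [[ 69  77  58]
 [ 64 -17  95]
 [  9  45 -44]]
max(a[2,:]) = 45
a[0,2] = 58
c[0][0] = -74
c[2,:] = [2, 37]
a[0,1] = 77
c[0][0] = -74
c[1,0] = -54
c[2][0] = 2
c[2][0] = 2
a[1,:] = [64, -17, 95]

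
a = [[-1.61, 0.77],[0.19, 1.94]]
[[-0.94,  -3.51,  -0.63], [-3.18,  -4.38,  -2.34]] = a@[[-0.19, 1.05, -0.18],[-1.62, -2.36, -1.19]]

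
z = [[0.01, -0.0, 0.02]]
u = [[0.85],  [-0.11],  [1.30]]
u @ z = [[0.01,0.00,0.02], [-0.00,0.00,-0.00], [0.01,0.00,0.03]]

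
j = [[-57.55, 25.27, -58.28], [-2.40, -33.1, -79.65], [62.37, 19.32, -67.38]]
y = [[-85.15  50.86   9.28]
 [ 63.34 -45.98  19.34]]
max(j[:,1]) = 25.27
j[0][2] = -58.28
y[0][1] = 50.86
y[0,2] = 9.28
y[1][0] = 63.34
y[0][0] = -85.15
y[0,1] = 50.86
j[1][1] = -33.1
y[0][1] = 50.86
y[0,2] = 9.28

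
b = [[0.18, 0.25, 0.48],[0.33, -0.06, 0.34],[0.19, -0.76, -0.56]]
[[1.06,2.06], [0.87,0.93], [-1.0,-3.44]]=b@[[3.14,  0.65], [2.18,  2.78], [-0.11,  2.59]]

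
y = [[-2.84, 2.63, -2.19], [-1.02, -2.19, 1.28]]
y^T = [[-2.84, -1.02], [2.63, -2.19], [-2.19, 1.28]]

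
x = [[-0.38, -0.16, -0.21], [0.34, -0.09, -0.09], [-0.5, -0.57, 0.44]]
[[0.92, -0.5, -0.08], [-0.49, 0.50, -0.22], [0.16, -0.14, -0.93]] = x@[[-1.76, 1.39, -0.3], [0.21, -0.68, 1.64], [-1.37, 0.38, -0.32]]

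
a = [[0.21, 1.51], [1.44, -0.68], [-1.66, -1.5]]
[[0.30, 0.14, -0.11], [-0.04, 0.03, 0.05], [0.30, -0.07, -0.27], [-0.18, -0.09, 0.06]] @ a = [[0.45, 0.52], [-0.05, -0.16], [0.41, 0.91], [-0.27, -0.30]]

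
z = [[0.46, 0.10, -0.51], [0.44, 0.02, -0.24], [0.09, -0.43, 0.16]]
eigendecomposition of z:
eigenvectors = [[(-0.76+0j), 0.46+0.27j, 0.46-0.27j], [-0.57+0.00j, (0.42-0.31j), 0.42+0.31j], [(0.3+0j), 0.67+0.00j, (0.67-0j)]]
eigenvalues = [(0.74+0j), (-0.05+0.23j), (-0.05-0.23j)]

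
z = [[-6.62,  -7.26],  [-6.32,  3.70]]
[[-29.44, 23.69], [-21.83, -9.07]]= z @ [[3.80,  -0.31], [0.59,  -2.98]]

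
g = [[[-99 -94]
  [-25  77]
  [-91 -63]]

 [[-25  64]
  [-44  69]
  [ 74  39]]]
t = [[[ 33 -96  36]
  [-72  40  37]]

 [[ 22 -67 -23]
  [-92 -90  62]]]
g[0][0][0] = -99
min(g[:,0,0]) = -99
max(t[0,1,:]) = 40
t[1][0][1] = -67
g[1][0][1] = 64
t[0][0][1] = -96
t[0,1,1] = 40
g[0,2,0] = -91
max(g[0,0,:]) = -94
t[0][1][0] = -72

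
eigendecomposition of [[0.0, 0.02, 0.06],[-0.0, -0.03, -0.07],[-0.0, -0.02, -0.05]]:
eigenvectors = [[1.00,0.96,-0.54], [0.00,0.26,0.69], [0.00,-0.11,0.48]]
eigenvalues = [0.0, -0.0, -0.08]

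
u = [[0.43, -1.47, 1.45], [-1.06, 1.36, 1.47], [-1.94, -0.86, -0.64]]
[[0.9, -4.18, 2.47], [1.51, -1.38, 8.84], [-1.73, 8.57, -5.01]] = u @ [[0.40, -3.24, 0.22], [0.42, -0.70, 2.34], [0.93, -2.63, 4.01]]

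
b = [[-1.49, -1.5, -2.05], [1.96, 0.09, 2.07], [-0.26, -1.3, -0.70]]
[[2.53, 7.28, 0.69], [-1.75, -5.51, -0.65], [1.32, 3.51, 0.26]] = b@[[-0.81, -1.6, 0.02],  [-0.83, -1.8, -0.03],  [-0.04, -1.07, -0.33]]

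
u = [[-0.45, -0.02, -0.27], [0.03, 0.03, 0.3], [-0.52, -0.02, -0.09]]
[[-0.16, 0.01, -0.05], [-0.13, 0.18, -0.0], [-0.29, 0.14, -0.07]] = u @ [[0.64,-0.39,0.13], [-0.05,0.73,-0.0], [-0.48,0.55,-0.02]]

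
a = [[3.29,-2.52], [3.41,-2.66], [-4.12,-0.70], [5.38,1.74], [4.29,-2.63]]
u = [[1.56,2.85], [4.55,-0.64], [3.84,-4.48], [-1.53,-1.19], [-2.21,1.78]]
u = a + [[-1.73, 5.37], [1.14, 2.02], [7.96, -3.78], [-6.91, -2.93], [-6.50, 4.41]]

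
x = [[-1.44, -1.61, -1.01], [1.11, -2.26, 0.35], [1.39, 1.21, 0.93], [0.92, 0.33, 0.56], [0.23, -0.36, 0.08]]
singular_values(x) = [3.4, 2.51, 0.01]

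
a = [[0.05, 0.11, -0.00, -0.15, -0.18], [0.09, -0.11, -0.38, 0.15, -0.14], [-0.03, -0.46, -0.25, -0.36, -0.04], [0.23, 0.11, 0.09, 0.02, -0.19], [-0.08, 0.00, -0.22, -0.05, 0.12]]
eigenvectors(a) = [[0.08+0.00j, -0.06-0.09j, -0.06+0.09j, (-0.66+0j), (-0.66-0j)], [-0.65+0.00j, (-0.55-0.03j), -0.55+0.03j, 0.12-0.36j, 0.12+0.36j], [(-0.72+0j), 0.58+0.00j, 0.58-0.00j, (-0.13+0.17j), (-0.13-0.17j)], [(0.13+0j), (-0.12-0.31j), -0.12+0.31j, 0.09+0.43j, 0.09-0.43j], [(-0.2+0j), -0.25+0.42j, -0.25-0.42j, -0.41-0.02j, -0.41+0.02j]]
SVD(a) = [[-0.02, -0.13, -0.54, -0.71, 0.43], [0.34, -0.88, 0.24, 0.1, 0.22], [0.88, 0.24, -0.37, 0.15, -0.09], [-0.23, -0.39, -0.59, 0.13, -0.65], [0.23, -0.02, 0.41, -0.67, -0.58]] @ diag([0.6940985737297622, 0.42751903981087036, 0.389402818361453, 0.20264615433419728, 0.0803406605102306]) @ [[-0.10,-0.68,-0.61,-0.40,-0.01],[-0.43,-0.17,0.56,-0.48,0.49],[-0.42,0.05,-0.36,0.56,0.62],[0.26,-0.71,0.41,0.51,0.01],[-0.75,-0.09,0.10,0.19,-0.62]]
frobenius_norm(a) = 0.93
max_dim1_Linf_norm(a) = 0.46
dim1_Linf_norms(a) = [0.18, 0.38, 0.46, 0.23, 0.22]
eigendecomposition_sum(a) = [[(-0.01+0j), (0.03+0j), 0.04+0.00j, (0.01-0j), (0.01-0j)],[(0.05-0j), (-0.27-0j), (-0.3-0j), -0.10+0.00j, -0.08+0.00j],[(0.05-0j), -0.29-0.00j, -0.33-0.00j, (-0.12+0j), -0.09+0.00j],[-0.01+0.00j, 0.05+0.00j, 0.06+0.00j, 0.02-0.00j, (0.02-0j)],[0.01-0.00j, -0.08-0.00j, (-0.09-0j), (-0.03+0j), (-0.03+0j)]] + [[(0.02-0j), 0.01+0.01j, -0.01j, 0.01+0.02j, -0.03+0.01j], [0.07-0.10j, (0.09-0.01j), (-0.04-0.04j), 0.09+0.01j, -0.05+0.17j], [(-0.06+0.11j), (-0.09+0.02j), (0.05+0.04j), (-0.09-0.01j), 0.04-0.18j], [(0.07+0.01j), 0.03+0.04j, (0.01-0.03j), (0.01+0.05j), (-0.1+0.02j)], [-0.05-0.09j, (0.02-0.07j), (-0.05+0.02j), 0.05-0.06j, (0.11+0.11j)]] + [[(0.02+0j), 0.01-0.01j, 0.00+0.01j, (0.01-0.02j), (-0.03-0.01j)],  [0.07+0.10j, 0.09+0.01j, (-0.04+0.04j), 0.09-0.01j, -0.05-0.17j],  [-0.06-0.11j, (-0.09-0.02j), (0.05-0.04j), -0.09+0.01j, (0.04+0.18j)],  [0.07-0.01j, 0.03-0.04j, 0.01+0.03j, (0.01-0.05j), -0.10-0.02j],  [-0.05+0.09j, (0.02+0.07j), (-0.05-0.02j), 0.05+0.06j, 0.11-0.11j]] + [[0.01+0.08j,(0.03+0.01j),(-0.02-0j),-0.09-0.04j,(-0.06-0.01j)], [-0.04-0.01j,(-0.01+0.01j),0.00-0.01j,(0.04-0.04j),(0.02-0.03j)], [0.02+0.01j,(0.01-0.01j),-0.00+0.01j,-0.03+0.02j,-0.02+0.01j], [0.05-0.01j,0.00-0.02j,0.01j,(-0.02+0.06j),(-0+0.04j)], [0.05j,0.02+0.00j,-0.01-0.00j,-0.05-0.03j,(-0.04-0.01j)]] + [[0.01-0.08j, (0.03-0.01j), -0.02+0.00j, -0.09+0.04j, (-0.06+0.01j)], [-0.04+0.01j, -0.01-0.01j, 0.01j, (0.04+0.04j), 0.02+0.03j], [(0.02-0.01j), (0.01+0.01j), -0.00-0.01j, (-0.03-0.02j), -0.02-0.01j], [(0.05+0.01j), 0.00+0.02j, -0.01j, (-0.02-0.06j), (-0-0.04j)], [-0.05j, 0.02-0.00j, -0.01+0.00j, (-0.05+0.03j), -0.04+0.01j]]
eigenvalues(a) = [(-0.61+0j), (0.28+0.18j), (0.28-0.18j), (-0.06+0.15j), (-0.06-0.15j)]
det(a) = -0.00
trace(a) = -0.17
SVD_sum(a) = [[0.00, 0.01, 0.01, 0.01, 0.0], [-0.02, -0.16, -0.15, -0.10, -0.0], [-0.06, -0.41, -0.37, -0.25, -0.01], [0.02, 0.11, 0.1, 0.06, 0.0], [-0.02, -0.11, -0.1, -0.06, -0.00]] + [[0.02, 0.01, -0.03, 0.03, -0.03], [0.16, 0.06, -0.21, 0.18, -0.18], [-0.04, -0.02, 0.06, -0.05, 0.05], [0.07, 0.03, -0.1, 0.08, -0.08], [0.00, 0.00, -0.0, 0.0, -0.00]] + [[0.09, -0.01, 0.08, -0.12, -0.13],[-0.04, 0.00, -0.03, 0.05, 0.06],[0.06, -0.01, 0.05, -0.08, -0.09],[0.1, -0.01, 0.08, -0.13, -0.14],[-0.07, 0.01, -0.06, 0.09, 0.10]] + [[-0.04, 0.10, -0.06, -0.07, -0.0],[0.01, -0.01, 0.01, 0.01, 0.00],[0.01, -0.02, 0.01, 0.02, 0.00],[0.01, -0.02, 0.01, 0.01, 0.00],[-0.04, 0.1, -0.06, -0.07, -0.0]] + [[-0.03, -0.00, 0.0, 0.01, -0.02], [-0.01, -0.0, 0.0, 0.00, -0.01], [0.01, 0.00, -0.0, -0.00, 0.0], [0.04, 0.00, -0.01, -0.01, 0.03], [0.03, 0.00, -0.0, -0.01, 0.03]]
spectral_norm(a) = 0.69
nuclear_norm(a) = 1.79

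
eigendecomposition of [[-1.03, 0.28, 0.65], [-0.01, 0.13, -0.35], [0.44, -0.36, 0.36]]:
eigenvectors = [[0.96, 0.23, 0.43], [-0.06, -0.51, 0.85], [-0.28, 0.83, 0.31]]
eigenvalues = [-1.24, 0.7, -0.01]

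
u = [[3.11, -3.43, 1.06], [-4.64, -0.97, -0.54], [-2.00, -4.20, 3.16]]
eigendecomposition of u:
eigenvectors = [[0.31, 0.79, -0.3], [0.75, -0.55, 0.25], [0.58, 0.27, 0.92]]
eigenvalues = [-3.28, 5.89, 2.69]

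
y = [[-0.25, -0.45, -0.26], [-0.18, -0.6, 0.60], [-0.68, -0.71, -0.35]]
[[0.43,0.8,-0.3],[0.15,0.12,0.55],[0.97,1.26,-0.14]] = y @[[-1.07, -0.21, -0.95], [-0.21, -1.10, 0.53], [-0.28, -0.96, 1.16]]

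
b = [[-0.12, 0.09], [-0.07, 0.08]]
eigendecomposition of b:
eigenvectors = [[-0.92, -0.49], [-0.4, -0.87]]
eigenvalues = [-0.08, 0.04]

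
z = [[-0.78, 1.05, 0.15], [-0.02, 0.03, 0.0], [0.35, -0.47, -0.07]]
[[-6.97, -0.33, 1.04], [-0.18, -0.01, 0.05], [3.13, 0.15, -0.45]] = z@[[3.77, -2.72, 1.35], [-3.59, -2.02, 2.52], [-1.70, -2.19, -3.69]]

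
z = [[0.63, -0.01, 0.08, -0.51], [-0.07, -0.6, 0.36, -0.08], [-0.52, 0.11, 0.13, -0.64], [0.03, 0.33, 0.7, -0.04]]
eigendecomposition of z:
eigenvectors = [[(0.86+0j), -0.22+0.25j, (-0.22-0.25j), (0.04+0j)], [-0.12+0.00j, -0.18+0.13j, -0.18-0.13j, -0.94+0.00j], [-0.37+0.00j, -0.65+0.00j, (-0.65-0j), 0.28+0.00j], [-0.33+0.00j, (0.02+0.65j), 0.02-0.65j, 0.17+0.00j]]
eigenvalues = [(0.79+0j), (0.01+0.81j), (0.01-0.81j), (-0.69+0j)]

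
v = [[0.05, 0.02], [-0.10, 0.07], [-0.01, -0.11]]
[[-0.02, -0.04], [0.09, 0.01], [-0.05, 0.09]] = v @ [[-0.56, -0.57], [0.51, -0.74]]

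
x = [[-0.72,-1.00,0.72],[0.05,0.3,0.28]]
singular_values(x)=[1.43, 0.4]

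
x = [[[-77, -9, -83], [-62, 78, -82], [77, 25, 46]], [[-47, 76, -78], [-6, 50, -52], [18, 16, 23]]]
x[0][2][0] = 77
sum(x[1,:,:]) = 0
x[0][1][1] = 78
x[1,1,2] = -52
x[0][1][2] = -82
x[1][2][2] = 23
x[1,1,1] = 50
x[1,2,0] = 18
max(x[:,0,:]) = 76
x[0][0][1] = -9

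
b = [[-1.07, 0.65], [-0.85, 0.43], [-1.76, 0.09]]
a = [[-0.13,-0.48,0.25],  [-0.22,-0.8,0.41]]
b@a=[[-0.00,  -0.01,  -0.0], [0.02,  0.06,  -0.04], [0.21,  0.77,  -0.4]]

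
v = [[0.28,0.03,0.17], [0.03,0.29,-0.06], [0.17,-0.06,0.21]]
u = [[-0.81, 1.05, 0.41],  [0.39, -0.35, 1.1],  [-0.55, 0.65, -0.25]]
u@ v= [[-0.13, 0.26, -0.11],  [0.29, -0.16, 0.32],  [-0.18, 0.19, -0.18]]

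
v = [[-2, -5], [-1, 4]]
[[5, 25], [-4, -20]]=v @ [[0, 0], [-1, -5]]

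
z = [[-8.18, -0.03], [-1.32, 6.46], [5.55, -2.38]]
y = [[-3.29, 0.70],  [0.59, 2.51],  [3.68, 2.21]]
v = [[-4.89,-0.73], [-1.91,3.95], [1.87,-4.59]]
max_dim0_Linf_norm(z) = 8.18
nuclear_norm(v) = 11.46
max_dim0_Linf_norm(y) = 3.68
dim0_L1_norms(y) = [7.56, 5.42]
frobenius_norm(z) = 12.12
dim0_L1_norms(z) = [15.05, 8.87]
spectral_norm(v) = 6.86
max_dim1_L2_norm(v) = 4.96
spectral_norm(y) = 5.29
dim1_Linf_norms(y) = [3.29, 2.51, 3.68]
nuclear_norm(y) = 8.19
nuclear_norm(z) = 16.65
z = v + y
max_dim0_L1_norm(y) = 7.56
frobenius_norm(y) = 6.03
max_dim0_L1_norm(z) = 15.05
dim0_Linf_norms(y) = [3.68, 2.51]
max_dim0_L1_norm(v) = 9.27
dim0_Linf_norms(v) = [4.89, 4.59]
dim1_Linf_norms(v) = [4.89, 3.95, 4.59]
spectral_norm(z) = 10.35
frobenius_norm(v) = 8.26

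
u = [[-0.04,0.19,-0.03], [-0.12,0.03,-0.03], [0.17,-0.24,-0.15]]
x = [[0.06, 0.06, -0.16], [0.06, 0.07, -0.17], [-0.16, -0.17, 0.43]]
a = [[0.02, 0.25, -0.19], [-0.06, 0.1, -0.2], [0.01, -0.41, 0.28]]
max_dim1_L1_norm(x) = 0.76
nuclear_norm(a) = 0.76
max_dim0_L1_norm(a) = 0.76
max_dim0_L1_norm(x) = 0.76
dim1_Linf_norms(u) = [0.19, 0.12, 0.24]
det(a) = -0.00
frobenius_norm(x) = 0.56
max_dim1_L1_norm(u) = 0.56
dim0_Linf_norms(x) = [0.16, 0.17, 0.43]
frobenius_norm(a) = 0.63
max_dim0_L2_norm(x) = 0.49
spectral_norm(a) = 0.62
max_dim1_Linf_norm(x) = 0.43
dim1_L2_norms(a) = [0.31, 0.23, 0.5]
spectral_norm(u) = 0.37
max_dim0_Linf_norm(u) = 0.24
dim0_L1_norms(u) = [0.33, 0.46, 0.21]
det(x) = -0.00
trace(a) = 0.40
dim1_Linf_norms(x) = [0.16, 0.17, 0.43]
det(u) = -0.00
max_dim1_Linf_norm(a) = 0.41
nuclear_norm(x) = 0.56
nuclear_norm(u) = 0.60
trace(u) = -0.16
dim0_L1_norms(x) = [0.28, 0.3, 0.76]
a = u + x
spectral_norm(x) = 0.56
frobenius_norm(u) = 0.40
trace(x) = 0.56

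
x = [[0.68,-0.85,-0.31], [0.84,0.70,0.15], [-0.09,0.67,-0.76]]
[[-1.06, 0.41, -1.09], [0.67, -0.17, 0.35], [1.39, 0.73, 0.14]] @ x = [[-0.28, 0.46, 1.22], [0.28, -0.45, -0.50], [1.55, -0.58, -0.43]]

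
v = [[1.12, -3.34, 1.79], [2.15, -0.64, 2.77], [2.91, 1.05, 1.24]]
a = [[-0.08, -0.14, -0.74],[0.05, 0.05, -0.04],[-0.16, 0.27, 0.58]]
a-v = [[-1.2, 3.20, -2.53], [-2.1, 0.69, -2.81], [-3.07, -0.78, -0.66]]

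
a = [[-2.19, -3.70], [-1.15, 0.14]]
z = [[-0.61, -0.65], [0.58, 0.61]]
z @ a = [[2.08, 2.17], [-1.97, -2.06]]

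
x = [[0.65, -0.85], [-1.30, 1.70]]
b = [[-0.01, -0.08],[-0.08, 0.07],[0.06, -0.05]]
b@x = [[0.10,-0.13], [-0.14,0.19], [0.10,-0.14]]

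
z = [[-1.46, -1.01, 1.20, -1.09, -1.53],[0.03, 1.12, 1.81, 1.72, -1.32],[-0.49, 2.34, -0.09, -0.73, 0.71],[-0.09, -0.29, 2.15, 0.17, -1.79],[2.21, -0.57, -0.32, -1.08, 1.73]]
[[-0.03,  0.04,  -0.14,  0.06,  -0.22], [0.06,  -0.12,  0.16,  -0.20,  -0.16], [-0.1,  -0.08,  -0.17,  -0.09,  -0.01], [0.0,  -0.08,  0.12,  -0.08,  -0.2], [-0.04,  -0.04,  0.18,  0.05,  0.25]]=z @ [[-0.03, -0.03, 0.13, -0.01, 0.06],[-0.04, -0.04, -0.02, -0.05, -0.01],[0.03, -0.05, 0.03, -0.05, -0.04],[0.07, 0.0, 0.05, -0.04, 0.00],[0.05, -0.01, -0.03, -0.01, 0.06]]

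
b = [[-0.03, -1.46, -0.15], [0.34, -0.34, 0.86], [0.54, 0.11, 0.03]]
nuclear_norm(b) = 2.95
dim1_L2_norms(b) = [1.47, 0.99, 0.55]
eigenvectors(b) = [[(-0.77+0j),  (-0.77-0j),  (-0.73+0j)], [(0.14+0.43j),  (0.14-0.43j),  (-0.44+0j)], [-0.05+0.44j,  (-0.05-0.44j),  0.53+0.00j]]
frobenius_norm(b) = 1.85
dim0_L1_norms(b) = [0.91, 1.91, 1.04]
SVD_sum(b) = [[0.02,-1.45,0.07], [0.01,-0.39,0.02], [-0.0,0.1,-0.0]] + [[-0.11,-0.01,-0.19], [0.45,0.05,0.77], [0.15,0.02,0.26]] + [[0.06, -0.00, -0.03],[-0.12, 0.0, 0.07],[0.39, -0.01, -0.23]]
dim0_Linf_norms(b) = [0.54, 1.46, 0.86]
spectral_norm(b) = 1.50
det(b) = -0.69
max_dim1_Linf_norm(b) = 1.46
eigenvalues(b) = [(0.23+0.9j), (0.23-0.9j), (-0.81+0j)]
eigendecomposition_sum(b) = [[(0.05+0.39j), -0.47-0.18j, -0.33+0.39j], [(0.21-0.1j), (-0.01+0.3j), 0.28+0.11j], [(0.22-0j), -0.13+0.26j, 0.20+0.21j]] + [[(0.05-0.39j),  -0.47+0.18j,  (-0.33-0.39j)], [0.21+0.10j,  -0.01-0.30j,  (0.28-0.11j)], [0.22+0.00j,  -0.13-0.26j,  (0.2-0.21j)]] + [[-0.13-0.00j, (-0.52+0j), 0.51-0.00j],[-0.08-0.00j, (-0.31+0j), (0.31-0j)],[(0.09+0j), (0.37-0j), (-0.37+0j)]]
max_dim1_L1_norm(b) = 1.64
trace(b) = -0.34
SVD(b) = [[0.96, -0.22, 0.14], [0.26, 0.92, -0.29], [-0.07, 0.31, 0.95]] @ diag([1.5043219028821426, 0.9705939179364239, 0.4747241925306444]) @ [[0.02,-1.00,0.05], [0.50,0.05,0.86], [0.86,-0.01,-0.50]]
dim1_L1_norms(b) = [1.64, 1.54, 0.68]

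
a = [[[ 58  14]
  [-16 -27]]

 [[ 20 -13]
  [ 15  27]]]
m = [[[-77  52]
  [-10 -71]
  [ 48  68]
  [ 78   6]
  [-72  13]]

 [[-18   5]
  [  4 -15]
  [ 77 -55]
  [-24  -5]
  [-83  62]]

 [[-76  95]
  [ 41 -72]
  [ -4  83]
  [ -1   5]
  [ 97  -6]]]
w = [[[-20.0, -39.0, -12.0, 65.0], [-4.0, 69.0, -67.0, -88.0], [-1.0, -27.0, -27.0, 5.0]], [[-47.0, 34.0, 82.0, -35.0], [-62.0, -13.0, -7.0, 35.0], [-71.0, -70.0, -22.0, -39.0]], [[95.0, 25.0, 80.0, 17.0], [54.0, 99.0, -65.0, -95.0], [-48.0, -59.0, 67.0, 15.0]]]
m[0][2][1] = 68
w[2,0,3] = 17.0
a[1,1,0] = 15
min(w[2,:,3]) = -95.0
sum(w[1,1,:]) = -47.0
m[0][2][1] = 68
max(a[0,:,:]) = 58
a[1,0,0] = 20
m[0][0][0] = -77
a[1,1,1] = 27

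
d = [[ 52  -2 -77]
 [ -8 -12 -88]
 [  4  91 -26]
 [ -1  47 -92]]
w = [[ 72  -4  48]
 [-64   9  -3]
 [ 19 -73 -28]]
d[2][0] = 4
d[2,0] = 4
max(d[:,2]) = -26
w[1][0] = -64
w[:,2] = [48, -3, -28]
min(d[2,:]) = -26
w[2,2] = -28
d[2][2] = -26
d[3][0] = -1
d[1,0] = -8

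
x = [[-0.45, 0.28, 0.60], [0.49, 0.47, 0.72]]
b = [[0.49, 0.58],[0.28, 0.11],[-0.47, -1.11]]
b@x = [[0.06, 0.41, 0.71],  [-0.07, 0.13, 0.25],  [-0.33, -0.65, -1.08]]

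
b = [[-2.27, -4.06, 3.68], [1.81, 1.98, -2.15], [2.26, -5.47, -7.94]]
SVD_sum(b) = [[-0.65, 0.89, 1.94], [0.47, -0.64, -1.39], [2.85, -3.90, -8.46]] + [[-1.81, -4.91, 1.66],[0.99, 2.70, -0.91],[-0.58, -1.57, 0.53]] + [[0.19, -0.04, 0.09], [0.35, -0.08, 0.15], [-0.01, 0.00, -0.01]]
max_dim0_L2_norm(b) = 9.01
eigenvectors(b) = [[0.33+0.00j,-0.84+0.00j,(-0.84-0j)], [(-0.21+0j),(0.29+0.23j),0.29-0.23j], [(-0.92+0j),(-0.4-0.08j),-0.40+0.08j]]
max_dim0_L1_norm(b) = 13.77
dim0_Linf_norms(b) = [2.27, 5.47, 7.94]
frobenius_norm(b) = 12.04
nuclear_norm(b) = 17.07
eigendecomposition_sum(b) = [[(-1.08+0j), 0.97-0.00j, 2.93-0.00j], [0.71-0.00j, -0.64+0.00j, (-1.93+0j)], [3.06-0.00j, (-2.75+0j), (-8.29+0j)]] + [[(-0.59+1.26j), (-2.52+1.64j), 0.38+0.06j],[(0.55-0.26j), (1.31+0.14j), -0.11-0.12j],[-0.40+0.55j, -1.36+0.56j, (0.18+0.06j)]] + [[(-0.59-1.26j), -2.52-1.64j, 0.38-0.06j], [0.55+0.26j, 1.31-0.14j, (-0.11+0.12j)], [(-0.4-0.55j), (-1.36-0.56j), (0.18-0.06j)]]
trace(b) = -8.23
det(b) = -29.14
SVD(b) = [[-0.22, 0.84, 0.49],  [0.16, -0.46, 0.87],  [0.96, 0.27, -0.03]] @ diag([10.126915200017832, 6.505378989090072, 0.4423038999978273]) @ [[0.29, -0.40, -0.87], [-0.33, -0.89, 0.30], [0.9, -0.2, 0.39]]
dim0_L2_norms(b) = [3.68, 7.09, 9.01]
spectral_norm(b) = 10.13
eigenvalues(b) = [(-10.01+0j), (0.89+1.46j), (0.89-1.46j)]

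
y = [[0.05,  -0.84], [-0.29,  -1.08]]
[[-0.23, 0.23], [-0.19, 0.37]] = y @ [[-0.3,-0.18], [0.26,-0.29]]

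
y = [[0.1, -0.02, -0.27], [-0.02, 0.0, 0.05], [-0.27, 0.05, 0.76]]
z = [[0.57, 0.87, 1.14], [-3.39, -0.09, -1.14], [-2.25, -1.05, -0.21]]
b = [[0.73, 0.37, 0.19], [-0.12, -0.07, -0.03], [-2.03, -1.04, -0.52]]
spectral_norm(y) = 0.86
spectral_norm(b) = 2.49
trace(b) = 0.14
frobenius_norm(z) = 4.62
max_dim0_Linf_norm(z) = 3.39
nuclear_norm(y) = 0.87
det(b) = -0.00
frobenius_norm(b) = 2.49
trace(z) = 0.27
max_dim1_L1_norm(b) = 3.59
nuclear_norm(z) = 6.48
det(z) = 4.77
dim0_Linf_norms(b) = [2.03, 1.04, 0.52]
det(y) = -0.00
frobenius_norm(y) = 0.86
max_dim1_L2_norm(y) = 0.81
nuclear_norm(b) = 2.50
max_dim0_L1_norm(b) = 2.88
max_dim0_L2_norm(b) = 2.16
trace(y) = 0.86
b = y @ z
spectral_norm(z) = 4.37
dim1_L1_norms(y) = [0.39, 0.07, 1.08]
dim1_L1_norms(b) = [1.29, 0.22, 3.59]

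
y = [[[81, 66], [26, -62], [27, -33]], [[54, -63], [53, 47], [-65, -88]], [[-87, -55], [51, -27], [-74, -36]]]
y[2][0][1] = -55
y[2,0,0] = -87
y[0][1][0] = 26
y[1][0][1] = -63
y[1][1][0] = 53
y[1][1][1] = 47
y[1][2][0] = -65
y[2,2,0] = -74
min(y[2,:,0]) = -87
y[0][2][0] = 27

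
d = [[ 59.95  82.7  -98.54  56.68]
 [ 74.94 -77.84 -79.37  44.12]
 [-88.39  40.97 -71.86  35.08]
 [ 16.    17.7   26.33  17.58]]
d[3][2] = 26.33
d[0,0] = 59.95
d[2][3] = 35.08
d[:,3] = [56.68, 44.12, 35.08, 17.58]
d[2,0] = -88.39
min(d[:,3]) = 17.58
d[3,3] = 17.58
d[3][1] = 17.7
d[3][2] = 26.33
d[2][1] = 40.97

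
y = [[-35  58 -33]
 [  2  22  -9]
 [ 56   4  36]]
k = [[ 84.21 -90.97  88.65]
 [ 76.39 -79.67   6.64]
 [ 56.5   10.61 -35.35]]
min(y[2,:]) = 4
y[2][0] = 56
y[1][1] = 22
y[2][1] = 4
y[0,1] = 58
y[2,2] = 36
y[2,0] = 56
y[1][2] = -9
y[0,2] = -33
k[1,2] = 6.64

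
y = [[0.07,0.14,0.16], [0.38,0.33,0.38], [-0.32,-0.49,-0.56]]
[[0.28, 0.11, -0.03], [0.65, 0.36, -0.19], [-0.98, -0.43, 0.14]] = y@[[-0.11,0.39,-0.57],[0.75,-0.20,0.6],[1.16,0.72,-0.45]]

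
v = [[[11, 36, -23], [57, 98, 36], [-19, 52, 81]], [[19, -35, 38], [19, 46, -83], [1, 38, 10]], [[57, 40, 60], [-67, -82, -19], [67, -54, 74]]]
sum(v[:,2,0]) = 49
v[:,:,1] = [[36, 98, 52], [-35, 46, 38], [40, -82, -54]]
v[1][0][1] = -35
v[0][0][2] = -23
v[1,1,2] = -83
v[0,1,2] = 36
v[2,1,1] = -82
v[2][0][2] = 60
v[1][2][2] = 10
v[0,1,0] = 57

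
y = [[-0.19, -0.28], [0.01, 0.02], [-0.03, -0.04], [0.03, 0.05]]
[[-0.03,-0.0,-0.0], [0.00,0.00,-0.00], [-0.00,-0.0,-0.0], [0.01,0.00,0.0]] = y@[[-0.0, -0.06, 0.05], [0.1, 0.05, -0.03]]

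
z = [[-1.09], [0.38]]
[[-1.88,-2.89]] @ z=[[0.95]]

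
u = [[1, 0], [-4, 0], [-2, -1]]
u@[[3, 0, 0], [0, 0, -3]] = [[3, 0, 0], [-12, 0, 0], [-6, 0, 3]]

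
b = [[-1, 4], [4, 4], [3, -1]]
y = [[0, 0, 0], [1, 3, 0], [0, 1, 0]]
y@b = [[0, 0], [11, 16], [4, 4]]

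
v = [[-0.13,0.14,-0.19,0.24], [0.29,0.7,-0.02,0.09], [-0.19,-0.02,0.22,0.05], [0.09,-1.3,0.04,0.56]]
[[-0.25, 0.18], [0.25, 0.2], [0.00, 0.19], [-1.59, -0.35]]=v @ [[-0.21, -0.52], [0.63, 0.45], [0.20, 0.36], [-1.35, 0.47]]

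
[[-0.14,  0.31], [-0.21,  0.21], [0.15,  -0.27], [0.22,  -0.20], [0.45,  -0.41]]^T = [[-0.14, -0.21, 0.15, 0.22, 0.45], [0.31, 0.21, -0.27, -0.2, -0.41]]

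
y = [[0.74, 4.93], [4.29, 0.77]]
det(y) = -20.580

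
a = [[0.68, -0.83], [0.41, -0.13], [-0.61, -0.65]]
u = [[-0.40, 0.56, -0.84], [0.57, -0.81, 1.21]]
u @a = [[0.47, 0.81], [-0.68, -1.15]]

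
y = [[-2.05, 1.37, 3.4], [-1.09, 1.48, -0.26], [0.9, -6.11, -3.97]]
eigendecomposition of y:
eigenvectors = [[0.33+0.00j,-0.88+0.00j,(-0.88-0j)], [-0.65+0.00j,(-0.17-0.02j),-0.17+0.02j], [(0.68+0j),(0.43-0.08j),0.43+0.08j]]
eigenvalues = [(2.3+0j), (-3.42+0.33j), (-3.42-0.33j)]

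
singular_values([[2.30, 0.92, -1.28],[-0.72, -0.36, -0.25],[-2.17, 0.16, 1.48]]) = [3.79, 0.91, 0.43]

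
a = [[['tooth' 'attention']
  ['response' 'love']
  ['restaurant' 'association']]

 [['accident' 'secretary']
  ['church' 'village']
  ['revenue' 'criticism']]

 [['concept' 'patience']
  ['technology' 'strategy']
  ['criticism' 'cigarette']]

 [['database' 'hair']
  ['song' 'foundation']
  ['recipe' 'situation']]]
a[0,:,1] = ['attention', 'love', 'association']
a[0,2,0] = 'restaurant'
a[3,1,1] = 'foundation'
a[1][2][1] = 'criticism'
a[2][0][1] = 'patience'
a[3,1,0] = 'song'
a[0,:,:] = [['tooth', 'attention'], ['response', 'love'], ['restaurant', 'association']]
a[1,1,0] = 'church'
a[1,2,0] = 'revenue'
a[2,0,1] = 'patience'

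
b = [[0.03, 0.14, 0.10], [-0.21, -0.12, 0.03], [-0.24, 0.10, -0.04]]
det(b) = -0.007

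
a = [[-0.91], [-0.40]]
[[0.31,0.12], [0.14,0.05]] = a@[[-0.34, -0.13]]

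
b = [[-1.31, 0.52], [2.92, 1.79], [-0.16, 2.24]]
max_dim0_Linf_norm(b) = 2.92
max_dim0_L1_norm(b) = 4.55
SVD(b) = [[-0.19, -0.54],[0.92, 0.20],[0.35, -0.82]] @ diag([3.6960013081508376, 2.258267993429322]) @ [[0.78, 0.63], [0.63, -0.78]]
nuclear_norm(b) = 5.95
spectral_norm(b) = 3.70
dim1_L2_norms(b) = [1.41, 3.42, 2.25]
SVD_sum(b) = [[-0.54,-0.43], [2.64,2.14], [1.00,0.81]] + [[-0.77, 0.95], [0.28, -0.35], [-1.16, 1.43]]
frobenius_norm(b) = 4.33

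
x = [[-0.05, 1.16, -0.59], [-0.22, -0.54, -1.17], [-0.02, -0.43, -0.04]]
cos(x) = [[1.12, 0.20, 0.62], [-0.07, 0.75, -0.38], [-0.05, -0.11, 0.75]]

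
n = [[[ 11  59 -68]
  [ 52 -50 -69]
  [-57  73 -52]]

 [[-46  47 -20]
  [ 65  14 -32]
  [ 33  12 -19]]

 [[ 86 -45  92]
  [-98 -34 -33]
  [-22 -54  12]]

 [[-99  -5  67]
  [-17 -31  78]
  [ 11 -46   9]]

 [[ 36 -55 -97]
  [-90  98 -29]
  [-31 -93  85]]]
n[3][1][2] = 78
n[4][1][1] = 98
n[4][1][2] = -29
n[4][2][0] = -31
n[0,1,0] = 52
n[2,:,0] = [86, -98, -22]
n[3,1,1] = -31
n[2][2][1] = -54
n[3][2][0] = 11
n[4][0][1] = -55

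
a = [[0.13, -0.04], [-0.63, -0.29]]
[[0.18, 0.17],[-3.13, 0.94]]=a @ [[2.83, 0.19], [4.63, -3.64]]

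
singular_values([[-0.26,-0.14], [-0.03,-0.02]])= [0.3, 0.0]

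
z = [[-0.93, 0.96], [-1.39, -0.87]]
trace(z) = -1.80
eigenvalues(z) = [(-0.9+1.15j), (-0.9-1.15j)]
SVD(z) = [[-0.39, -0.92], [-0.92, 0.39]] @ diag([1.6971589450224926, 1.2629930781006442]) @ [[0.97,  0.25],[0.25,  -0.97]]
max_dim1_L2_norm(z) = 1.64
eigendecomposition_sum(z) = [[(-0.46+0.57j), 0.48+0.37j], [(-0.69-0.54j), -0.43+0.59j]] + [[(-0.46-0.57j),(0.48-0.37j)], [(-0.7+0.54j),(-0.43-0.59j)]]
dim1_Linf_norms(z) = [0.96, 1.39]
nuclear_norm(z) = 2.96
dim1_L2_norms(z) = [1.34, 1.64]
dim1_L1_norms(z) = [1.89, 2.26]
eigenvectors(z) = [[-0.02+0.64j, -0.02-0.64j], [-0.77+0.00j, (-0.77-0j)]]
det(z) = 2.14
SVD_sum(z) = [[-0.63, -0.17], [-1.51, -0.40]] + [[-0.30, 1.13], [0.12, -0.47]]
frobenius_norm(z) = 2.12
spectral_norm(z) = 1.70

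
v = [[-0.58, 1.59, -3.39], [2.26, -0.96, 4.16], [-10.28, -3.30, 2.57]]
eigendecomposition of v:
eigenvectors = [[0.56,-0.36,-0.19], [-0.71,0.42,0.85], [0.43,0.83,0.48]]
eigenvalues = [-5.24, 5.39, 0.89]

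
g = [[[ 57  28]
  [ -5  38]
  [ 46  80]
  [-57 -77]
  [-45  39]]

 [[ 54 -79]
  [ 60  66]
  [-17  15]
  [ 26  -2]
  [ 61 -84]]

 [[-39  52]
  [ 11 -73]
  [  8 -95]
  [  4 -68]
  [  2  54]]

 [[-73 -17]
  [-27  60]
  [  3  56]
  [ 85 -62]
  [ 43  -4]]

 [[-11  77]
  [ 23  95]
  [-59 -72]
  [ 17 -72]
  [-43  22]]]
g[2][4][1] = 54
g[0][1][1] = 38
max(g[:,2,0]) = 46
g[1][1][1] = 66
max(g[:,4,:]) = 61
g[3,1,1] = 60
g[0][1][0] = -5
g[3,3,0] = 85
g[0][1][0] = -5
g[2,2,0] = 8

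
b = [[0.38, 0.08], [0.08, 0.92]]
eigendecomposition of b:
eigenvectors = [[-0.99, -0.14], [0.14, -0.99]]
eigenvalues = [0.37, 0.93]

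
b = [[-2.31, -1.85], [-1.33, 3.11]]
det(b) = -9.64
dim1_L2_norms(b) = [2.96, 3.38]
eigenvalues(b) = [-2.73, 3.53]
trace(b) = 0.80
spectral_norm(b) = 3.62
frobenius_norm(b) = 4.49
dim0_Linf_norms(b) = [2.31, 3.11]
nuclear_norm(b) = 6.28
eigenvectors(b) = [[-0.98, 0.3], [-0.22, -0.95]]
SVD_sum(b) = [[-0.04,-1.90], [0.07,3.08]] + [[-2.27, 0.05], [-1.4, 0.03]]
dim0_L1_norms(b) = [3.64, 4.96]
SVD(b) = [[-0.53, 0.85], [0.85, 0.53]] @ diag([3.619080146504977, 2.6649313111548514]) @ [[0.02, 1.00], [-1.0, 0.02]]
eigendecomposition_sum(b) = [[-2.55, -0.81], [-0.58, -0.18]] + [[0.24, -1.04], [-0.75, 3.29]]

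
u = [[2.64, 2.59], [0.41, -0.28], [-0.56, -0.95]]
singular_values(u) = [3.85, 0.56]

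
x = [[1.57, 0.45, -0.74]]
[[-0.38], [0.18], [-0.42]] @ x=[[-0.6, -0.17, 0.28], [0.28, 0.08, -0.13], [-0.66, -0.19, 0.31]]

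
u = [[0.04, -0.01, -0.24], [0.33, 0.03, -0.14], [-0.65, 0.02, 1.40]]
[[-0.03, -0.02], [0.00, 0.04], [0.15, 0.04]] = u @ [[0.08, 0.14],[-0.16, 0.17],[0.15, 0.09]]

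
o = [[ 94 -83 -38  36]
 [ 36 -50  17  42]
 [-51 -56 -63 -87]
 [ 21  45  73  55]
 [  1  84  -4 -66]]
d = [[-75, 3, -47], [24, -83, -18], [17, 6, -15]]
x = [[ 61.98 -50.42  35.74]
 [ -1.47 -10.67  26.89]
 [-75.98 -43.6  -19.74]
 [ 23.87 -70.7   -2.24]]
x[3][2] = -2.24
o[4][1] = 84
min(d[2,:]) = -15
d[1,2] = -18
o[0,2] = -38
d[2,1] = 6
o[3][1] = 45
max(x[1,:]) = 26.89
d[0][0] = -75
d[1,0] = 24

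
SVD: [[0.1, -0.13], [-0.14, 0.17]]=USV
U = [[-0.6, 0.80], [0.80, 0.6]]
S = [0.27, 0.0]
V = [[-0.63, 0.78], [-0.78, -0.63]]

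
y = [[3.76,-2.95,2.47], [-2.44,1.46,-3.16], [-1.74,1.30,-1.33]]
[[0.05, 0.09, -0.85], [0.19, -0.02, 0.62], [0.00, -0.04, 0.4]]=y @ [[0.06, 0.09, -0.08],[-0.05, 0.05, 0.12],[-0.13, -0.04, -0.08]]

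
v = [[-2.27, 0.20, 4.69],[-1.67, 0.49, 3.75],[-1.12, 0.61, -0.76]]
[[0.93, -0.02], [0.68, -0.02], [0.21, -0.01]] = v@[[-0.27, 0.01], [-0.07, 0.00], [0.07, -0.0]]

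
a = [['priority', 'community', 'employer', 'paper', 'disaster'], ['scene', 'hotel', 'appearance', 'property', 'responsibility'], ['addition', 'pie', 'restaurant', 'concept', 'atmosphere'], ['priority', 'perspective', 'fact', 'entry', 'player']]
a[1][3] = 'property'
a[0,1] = 'community'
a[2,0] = 'addition'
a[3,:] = ['priority', 'perspective', 'fact', 'entry', 'player']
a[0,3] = 'paper'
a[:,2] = ['employer', 'appearance', 'restaurant', 'fact']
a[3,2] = 'fact'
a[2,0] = 'addition'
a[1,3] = 'property'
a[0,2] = 'employer'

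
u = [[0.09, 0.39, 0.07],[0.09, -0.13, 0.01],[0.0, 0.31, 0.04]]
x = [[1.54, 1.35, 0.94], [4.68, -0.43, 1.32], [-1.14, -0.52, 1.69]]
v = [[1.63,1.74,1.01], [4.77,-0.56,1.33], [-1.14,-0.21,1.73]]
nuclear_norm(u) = 0.65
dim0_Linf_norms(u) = [0.09, 0.39, 0.07]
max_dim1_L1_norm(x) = 6.43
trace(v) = 2.80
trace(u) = -0.00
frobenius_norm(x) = 5.77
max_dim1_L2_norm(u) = 0.41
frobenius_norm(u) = 0.54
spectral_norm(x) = 5.20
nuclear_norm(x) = 8.70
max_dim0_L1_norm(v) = 7.54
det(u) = -0.00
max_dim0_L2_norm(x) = 5.06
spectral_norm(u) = 0.52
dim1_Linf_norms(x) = [1.54, 4.68, 1.69]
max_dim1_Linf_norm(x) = 4.68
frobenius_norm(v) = 5.99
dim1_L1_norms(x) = [3.83, 6.43, 3.35]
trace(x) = 2.80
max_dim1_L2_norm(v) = 4.98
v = x + u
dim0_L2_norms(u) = [0.13, 0.51, 0.08]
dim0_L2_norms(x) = [5.06, 1.51, 2.34]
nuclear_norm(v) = 9.19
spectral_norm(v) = 5.32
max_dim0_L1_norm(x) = 7.36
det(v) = -19.78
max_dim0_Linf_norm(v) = 4.77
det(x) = -15.52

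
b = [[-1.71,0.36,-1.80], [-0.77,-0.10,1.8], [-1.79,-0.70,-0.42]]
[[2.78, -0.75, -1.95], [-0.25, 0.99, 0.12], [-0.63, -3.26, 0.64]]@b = [[-0.69,2.44,-5.53],[-0.55,-0.27,2.18],[2.44,-0.35,-5.0]]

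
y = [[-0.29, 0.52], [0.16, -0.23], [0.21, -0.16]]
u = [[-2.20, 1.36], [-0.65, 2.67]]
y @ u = [[0.3, 0.99], [-0.2, -0.40], [-0.36, -0.14]]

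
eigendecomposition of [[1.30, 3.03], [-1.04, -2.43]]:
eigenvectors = [[0.92, -0.78], [-0.39, 0.63]]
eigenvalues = [0.01, -1.14]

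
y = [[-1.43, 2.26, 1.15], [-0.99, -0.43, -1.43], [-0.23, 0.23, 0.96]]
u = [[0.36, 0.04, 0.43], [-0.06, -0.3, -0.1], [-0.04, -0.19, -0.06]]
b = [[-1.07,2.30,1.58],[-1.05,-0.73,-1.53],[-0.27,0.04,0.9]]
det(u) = -0.00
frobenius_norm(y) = 3.57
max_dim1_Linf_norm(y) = 2.26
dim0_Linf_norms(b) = [1.07, 2.3, 1.58]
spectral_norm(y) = 3.05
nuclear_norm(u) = 0.92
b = u + y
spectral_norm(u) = 0.60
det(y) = 2.64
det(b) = 3.38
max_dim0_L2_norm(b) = 2.41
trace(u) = 0.00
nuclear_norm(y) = 5.32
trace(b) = -0.90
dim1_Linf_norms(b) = [2.3, 1.53, 0.9]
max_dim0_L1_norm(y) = 3.54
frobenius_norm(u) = 0.68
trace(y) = -0.90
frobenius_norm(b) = 3.71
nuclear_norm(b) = 5.54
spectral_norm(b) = 3.28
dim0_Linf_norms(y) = [1.43, 2.26, 1.43]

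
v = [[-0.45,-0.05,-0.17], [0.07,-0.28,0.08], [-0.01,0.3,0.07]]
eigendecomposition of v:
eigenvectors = [[0.87, -0.41, -0.3],[-0.42, -0.72, 0.14],[0.25, 0.56, 0.95]]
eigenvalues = [-0.47, -0.3, 0.12]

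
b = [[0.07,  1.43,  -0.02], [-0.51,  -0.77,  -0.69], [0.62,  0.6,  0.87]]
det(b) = 0.001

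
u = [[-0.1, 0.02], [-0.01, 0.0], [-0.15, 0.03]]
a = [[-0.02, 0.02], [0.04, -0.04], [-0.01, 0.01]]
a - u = [[0.08,  0.00], [0.05,  -0.04], [0.14,  -0.02]]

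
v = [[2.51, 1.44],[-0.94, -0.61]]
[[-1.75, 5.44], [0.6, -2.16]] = v @ [[-1.14, 1.15], [0.77, 1.77]]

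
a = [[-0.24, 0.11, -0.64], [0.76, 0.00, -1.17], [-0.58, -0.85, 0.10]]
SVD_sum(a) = [[0.22, 0.10, -0.33], [0.73, 0.31, -1.10], [-0.32, -0.14, 0.48]] + [[-0.14, -0.25, -0.16], [-0.11, -0.2, -0.13], [-0.35, -0.64, -0.42]] + [[-0.33, 0.27, -0.14],[0.14, -0.11, 0.06],[0.09, -0.07, 0.04]]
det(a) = 0.72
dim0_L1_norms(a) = [1.58, 0.96, 1.91]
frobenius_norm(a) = 1.87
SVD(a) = [[0.27, -0.35, -0.90],[0.88, -0.28, 0.38],[-0.38, -0.89, 0.23]] @ diag([1.536961489025846, 0.9411702279116024, 0.4966366713647667]) @ [[0.54, 0.23, -0.81], [0.41, 0.77, 0.49], [0.73, -0.60, 0.32]]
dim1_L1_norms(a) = [0.99, 1.93, 1.53]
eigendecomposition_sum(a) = [[0.21,  0.21,  -0.31], [0.50,  0.50,  -0.73], [-0.44,  -0.44,  0.64]] + [[-0.61, 0.5, 0.27],[0.16, -0.13, -0.07],[-0.32, 0.26, 0.14]] + [[0.16, -0.60, -0.61], [0.1, -0.37, -0.37], [0.18, -0.67, -0.68]]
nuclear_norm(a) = 2.97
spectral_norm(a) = 1.54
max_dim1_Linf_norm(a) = 1.17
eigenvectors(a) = [[-0.30, -0.87, 0.62], [-0.72, 0.22, 0.38], [0.63, -0.45, 0.69]]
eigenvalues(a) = [1.35, -0.6, -0.89]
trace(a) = -0.14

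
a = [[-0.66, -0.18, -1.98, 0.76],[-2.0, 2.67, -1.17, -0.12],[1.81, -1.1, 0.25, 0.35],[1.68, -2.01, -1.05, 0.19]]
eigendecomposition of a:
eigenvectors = [[(0.05+0j), -0.60+0.00j, -0.60-0.00j, 0.40+0.00j], [0.84+0.00j, (-0.43+0.01j), -0.43-0.01j, 0.10+0.00j], [-0.34+0.00j, 0.12+0.51j, (0.12-0.51j), -0.32+0.00j], [-0.43+0.00j, (-0.37+0.22j), (-0.37-0.22j), -0.85+0.00j]]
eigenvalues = [(3.08+0j), (0.07+1.41j), (0.07-1.41j), (-0.76+0j)]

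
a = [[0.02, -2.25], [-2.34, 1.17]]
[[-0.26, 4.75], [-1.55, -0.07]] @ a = [[-11.12,6.14], [0.13,3.41]]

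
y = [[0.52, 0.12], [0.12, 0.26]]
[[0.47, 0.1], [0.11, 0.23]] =y@[[0.91, -0.00], [-0.00, 0.87]]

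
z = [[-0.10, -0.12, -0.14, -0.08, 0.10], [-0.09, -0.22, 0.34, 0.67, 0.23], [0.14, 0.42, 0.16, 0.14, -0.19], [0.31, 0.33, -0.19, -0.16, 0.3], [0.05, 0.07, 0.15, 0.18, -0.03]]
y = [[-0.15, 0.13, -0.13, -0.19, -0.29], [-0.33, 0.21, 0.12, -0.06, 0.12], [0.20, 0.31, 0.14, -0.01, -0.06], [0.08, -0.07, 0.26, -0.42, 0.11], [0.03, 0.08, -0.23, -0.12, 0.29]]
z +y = [[-0.25, 0.01, -0.27, -0.27, -0.19], [-0.42, -0.01, 0.46, 0.61, 0.35], [0.34, 0.73, 0.3, 0.13, -0.25], [0.39, 0.26, 0.07, -0.58, 0.41], [0.08, 0.15, -0.08, 0.06, 0.26]]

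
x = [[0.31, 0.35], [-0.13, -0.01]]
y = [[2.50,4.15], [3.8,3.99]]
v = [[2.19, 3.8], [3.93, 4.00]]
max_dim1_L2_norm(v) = 5.61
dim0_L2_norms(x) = [0.34, 0.35]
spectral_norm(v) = 7.07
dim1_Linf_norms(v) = [3.8, 4.0]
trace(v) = 6.19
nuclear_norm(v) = 7.94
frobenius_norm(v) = 7.12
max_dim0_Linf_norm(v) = 4.0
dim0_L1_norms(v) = [6.12, 7.8]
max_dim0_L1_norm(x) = 0.44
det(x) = 0.04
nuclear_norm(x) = 0.57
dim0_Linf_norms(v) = [3.93, 4.0]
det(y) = -5.80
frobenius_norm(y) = 7.34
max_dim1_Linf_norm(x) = 0.35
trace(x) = 0.30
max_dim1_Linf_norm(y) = 4.15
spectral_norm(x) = 0.48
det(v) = -6.17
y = v + x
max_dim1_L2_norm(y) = 5.51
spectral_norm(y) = 7.29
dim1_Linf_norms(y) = [4.15, 3.99]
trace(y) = 6.49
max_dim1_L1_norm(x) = 0.66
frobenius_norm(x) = 0.49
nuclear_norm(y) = 8.09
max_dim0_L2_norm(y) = 5.76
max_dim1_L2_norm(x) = 0.47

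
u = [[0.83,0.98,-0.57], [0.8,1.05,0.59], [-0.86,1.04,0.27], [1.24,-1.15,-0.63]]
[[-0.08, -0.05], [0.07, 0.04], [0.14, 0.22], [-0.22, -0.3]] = u@[[-0.07, -0.12],  [0.05, 0.09],  [0.12, 0.07]]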